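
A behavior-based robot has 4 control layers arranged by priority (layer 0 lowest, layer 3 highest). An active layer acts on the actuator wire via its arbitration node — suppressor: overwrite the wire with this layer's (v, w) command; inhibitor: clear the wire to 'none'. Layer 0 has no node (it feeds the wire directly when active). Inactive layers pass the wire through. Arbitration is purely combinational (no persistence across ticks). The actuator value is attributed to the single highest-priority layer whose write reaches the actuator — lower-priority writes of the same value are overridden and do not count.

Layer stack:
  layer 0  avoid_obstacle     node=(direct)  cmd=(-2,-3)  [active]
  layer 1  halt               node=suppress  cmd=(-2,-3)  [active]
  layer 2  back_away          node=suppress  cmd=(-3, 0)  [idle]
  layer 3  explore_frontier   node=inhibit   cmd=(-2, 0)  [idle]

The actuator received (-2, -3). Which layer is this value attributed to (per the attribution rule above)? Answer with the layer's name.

[0] avoid_obstacle on; wire := (-2, -3)
[1] halt on (suppress); wire := (-2, -3)
[2] back_away off; pass (-2, -3)
[3] explore_frontier off; pass (-2, -3)
output (-2, -3)
last writer: layer 1 = halt

halt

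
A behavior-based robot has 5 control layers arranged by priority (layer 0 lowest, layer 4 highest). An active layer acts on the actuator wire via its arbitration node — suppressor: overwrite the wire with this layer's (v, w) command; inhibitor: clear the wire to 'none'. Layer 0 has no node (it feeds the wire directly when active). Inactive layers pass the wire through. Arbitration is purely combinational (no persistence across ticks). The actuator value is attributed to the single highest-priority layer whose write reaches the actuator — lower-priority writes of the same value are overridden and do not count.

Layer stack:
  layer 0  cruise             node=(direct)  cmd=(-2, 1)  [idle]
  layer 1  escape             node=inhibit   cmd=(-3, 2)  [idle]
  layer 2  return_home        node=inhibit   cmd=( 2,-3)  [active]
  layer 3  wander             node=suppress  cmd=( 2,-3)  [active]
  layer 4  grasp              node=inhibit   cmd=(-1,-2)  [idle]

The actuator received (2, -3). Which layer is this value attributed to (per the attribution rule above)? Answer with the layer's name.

L0 cruise: idle → wire = none
L1 escape: idle → wire stays none
L2 return_home: active, inhibitor → wire = none
L3 wander: active, suppressor → wire = (2, -3)
L4 grasp: idle → wire stays (2, -3)
actuator = (2, -3)
last writer: layer 3 = wander

wander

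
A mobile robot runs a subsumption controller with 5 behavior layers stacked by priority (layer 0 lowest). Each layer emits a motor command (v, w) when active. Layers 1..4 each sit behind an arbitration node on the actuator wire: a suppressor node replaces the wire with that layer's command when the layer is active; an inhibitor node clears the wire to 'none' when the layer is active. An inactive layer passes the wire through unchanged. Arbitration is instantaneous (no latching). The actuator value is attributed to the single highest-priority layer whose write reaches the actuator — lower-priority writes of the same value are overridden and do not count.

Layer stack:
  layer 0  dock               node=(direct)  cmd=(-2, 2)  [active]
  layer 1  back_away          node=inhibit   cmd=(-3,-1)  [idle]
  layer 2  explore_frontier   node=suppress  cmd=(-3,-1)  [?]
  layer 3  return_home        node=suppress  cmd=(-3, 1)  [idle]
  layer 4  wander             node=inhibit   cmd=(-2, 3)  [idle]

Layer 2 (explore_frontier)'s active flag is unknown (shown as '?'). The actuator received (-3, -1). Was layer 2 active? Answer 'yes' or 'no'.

yes

If layer 2 is active=yes:
  actuator would be (-3, -1)
If layer 2 is active=no:
  actuator would be (-2, 2)
Observed (-3, -1), so layer 2 was active.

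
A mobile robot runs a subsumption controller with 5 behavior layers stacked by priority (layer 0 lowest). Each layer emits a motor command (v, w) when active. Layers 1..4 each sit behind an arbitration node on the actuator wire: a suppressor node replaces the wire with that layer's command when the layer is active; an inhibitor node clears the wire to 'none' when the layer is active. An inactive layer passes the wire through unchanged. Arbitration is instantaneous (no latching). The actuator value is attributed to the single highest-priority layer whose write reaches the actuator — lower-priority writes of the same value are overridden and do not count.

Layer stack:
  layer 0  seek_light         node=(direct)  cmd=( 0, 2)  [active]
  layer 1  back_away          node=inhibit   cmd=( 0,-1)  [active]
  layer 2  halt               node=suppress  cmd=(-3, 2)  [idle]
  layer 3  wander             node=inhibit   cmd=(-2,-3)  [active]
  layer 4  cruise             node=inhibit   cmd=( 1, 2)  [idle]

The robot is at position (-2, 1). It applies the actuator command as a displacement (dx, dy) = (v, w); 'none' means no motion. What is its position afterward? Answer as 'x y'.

L0 seek_light: active, feeds wire = (0, 2)
L1 back_away: active, inhibitor → wire = none
L2 halt: idle → wire stays none
L3 wander: active, inhibitor → wire = none
L4 cruise: idle → wire stays none
actuator = none
position: (-2, 1) + none = (-2, 1)

-2 1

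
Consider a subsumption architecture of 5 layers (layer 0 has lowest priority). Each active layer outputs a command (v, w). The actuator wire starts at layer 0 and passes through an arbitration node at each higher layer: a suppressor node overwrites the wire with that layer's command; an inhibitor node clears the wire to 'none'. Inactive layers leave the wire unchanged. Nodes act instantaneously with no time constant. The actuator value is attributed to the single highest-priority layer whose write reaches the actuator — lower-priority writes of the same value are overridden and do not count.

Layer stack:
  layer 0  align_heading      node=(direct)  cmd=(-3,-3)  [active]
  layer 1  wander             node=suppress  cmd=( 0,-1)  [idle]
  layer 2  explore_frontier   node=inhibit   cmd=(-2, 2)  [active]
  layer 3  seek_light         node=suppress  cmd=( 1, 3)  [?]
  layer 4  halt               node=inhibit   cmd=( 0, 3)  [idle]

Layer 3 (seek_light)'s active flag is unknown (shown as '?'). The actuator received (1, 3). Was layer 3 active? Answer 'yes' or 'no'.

If layer 3 is active=yes:
  actuator would be (1, 3)
If layer 3 is active=no:
  actuator would be none
Observed (1, 3), so layer 3 was active.

yes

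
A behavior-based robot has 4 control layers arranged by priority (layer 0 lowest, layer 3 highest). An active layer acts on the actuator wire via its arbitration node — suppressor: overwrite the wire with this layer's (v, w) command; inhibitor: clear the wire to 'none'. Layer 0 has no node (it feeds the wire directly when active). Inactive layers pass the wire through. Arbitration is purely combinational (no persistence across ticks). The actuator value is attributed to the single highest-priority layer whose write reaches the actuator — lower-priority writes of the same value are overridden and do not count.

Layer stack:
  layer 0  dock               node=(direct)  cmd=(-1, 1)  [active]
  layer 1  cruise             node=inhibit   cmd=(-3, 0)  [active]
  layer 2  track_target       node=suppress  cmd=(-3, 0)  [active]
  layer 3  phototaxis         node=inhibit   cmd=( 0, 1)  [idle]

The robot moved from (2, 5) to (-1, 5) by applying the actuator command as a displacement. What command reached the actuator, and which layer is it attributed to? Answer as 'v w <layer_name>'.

-3 0 track_target

displacement = (-1, 5) − (2, 5) = (-3, 0)
layer 0 (dock) active — direct: (-1, 1)
layer 1 (cruise) active — inhibits: none
layer 2 (track_target) active — suppresses: (-3, 0)
layer 3 (phototaxis) idle — unchanged: (-3, 0)
→ actuator (-3, 0) — from layer 2 (track_target)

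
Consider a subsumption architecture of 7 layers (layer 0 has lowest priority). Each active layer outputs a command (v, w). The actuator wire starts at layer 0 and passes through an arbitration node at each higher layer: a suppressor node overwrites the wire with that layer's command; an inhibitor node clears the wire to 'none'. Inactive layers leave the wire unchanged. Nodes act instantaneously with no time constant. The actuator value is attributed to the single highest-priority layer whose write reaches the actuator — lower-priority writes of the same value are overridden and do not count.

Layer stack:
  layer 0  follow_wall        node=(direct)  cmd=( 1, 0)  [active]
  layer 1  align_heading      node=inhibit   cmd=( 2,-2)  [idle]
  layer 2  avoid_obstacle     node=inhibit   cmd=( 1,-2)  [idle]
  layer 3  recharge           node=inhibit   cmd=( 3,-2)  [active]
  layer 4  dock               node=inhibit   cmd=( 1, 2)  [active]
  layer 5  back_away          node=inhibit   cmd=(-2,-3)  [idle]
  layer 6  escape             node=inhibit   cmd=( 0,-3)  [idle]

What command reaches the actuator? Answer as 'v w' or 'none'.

L0 follow_wall: active, feeds wire = (1, 0)
L1 align_heading: idle → wire stays (1, 0)
L2 avoid_obstacle: idle → wire stays (1, 0)
L3 recharge: active, inhibitor → wire = none
L4 dock: active, inhibitor → wire = none
L5 back_away: idle → wire stays none
L6 escape: idle → wire stays none
actuator = none

none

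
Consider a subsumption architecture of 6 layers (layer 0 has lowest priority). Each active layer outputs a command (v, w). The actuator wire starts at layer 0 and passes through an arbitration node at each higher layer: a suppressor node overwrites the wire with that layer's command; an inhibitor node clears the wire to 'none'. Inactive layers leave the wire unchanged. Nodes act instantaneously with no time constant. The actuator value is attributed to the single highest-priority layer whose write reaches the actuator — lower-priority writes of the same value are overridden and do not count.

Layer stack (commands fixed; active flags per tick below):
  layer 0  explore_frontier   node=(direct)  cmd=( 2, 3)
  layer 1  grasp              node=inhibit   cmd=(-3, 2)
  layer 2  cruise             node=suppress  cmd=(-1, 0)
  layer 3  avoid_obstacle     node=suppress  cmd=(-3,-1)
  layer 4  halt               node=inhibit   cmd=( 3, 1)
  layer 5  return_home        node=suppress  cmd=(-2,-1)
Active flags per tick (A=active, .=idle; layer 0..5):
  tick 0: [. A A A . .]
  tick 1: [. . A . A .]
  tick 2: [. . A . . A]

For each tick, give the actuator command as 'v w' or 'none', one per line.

tick 0:
  L0 explore_frontier: idle → wire = none
  L1 grasp: active, inhibitor → wire = none
  L2 cruise: active, suppressor → wire = (-1, 0)
  L3 avoid_obstacle: active, suppressor → wire = (-3, -1)
  L4 halt: idle → wire stays (-3, -1)
  L5 return_home: idle → wire stays (-3, -1)
  actuator = (-3, -1)
tick 1:
  L0 explore_frontier: idle → wire = none
  L1 grasp: idle → wire stays none
  L2 cruise: active, suppressor → wire = (-1, 0)
  L3 avoid_obstacle: idle → wire stays (-1, 0)
  L4 halt: active, inhibitor → wire = none
  L5 return_home: idle → wire stays none
  actuator = none
tick 2:
  L0 explore_frontier: idle → wire = none
  L1 grasp: idle → wire stays none
  L2 cruise: active, suppressor → wire = (-1, 0)
  L3 avoid_obstacle: idle → wire stays (-1, 0)
  L4 halt: idle → wire stays (-1, 0)
  L5 return_home: active, suppressor → wire = (-2, -1)
  actuator = (-2, -1)

-3 -1
none
-2 -1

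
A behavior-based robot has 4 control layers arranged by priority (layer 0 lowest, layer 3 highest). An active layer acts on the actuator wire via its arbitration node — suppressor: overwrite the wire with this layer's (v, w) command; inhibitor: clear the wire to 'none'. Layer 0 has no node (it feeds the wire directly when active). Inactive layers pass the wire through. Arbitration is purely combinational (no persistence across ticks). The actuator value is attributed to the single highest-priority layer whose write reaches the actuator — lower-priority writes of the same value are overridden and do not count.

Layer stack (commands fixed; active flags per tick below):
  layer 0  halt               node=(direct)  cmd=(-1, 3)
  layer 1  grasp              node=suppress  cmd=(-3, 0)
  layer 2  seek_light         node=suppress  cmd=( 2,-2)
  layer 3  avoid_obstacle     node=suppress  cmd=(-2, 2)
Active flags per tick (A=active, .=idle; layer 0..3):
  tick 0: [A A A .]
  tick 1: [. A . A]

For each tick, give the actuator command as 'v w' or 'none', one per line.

2 -2
-2 2

tick 0:
  L0 halt: active, feeds wire = (-1, 3)
  L1 grasp: active, suppressor → wire = (-3, 0)
  L2 seek_light: active, suppressor → wire = (2, -2)
  L3 avoid_obstacle: idle → wire stays (2, -2)
  actuator = (2, -2)
tick 1:
  L0 halt: idle → wire = none
  L1 grasp: active, suppressor → wire = (-3, 0)
  L2 seek_light: idle → wire stays (-3, 0)
  L3 avoid_obstacle: active, suppressor → wire = (-2, 2)
  actuator = (-2, 2)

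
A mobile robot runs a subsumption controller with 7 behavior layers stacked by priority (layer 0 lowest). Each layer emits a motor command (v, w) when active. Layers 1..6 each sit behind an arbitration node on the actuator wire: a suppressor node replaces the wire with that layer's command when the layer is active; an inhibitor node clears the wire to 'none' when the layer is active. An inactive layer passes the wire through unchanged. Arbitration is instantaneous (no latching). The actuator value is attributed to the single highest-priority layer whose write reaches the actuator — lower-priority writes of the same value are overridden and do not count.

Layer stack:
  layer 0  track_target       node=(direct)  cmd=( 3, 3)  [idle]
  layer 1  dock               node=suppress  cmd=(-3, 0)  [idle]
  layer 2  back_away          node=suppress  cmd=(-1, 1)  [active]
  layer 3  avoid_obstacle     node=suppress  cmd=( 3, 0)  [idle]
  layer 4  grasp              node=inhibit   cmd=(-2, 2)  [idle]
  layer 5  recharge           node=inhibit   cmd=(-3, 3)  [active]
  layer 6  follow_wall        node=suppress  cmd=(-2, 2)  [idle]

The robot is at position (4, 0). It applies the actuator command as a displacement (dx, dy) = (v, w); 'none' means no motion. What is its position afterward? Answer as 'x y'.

L0 track_target: idle → wire = none
L1 dock: idle → wire stays none
L2 back_away: active, suppressor → wire = (-1, 1)
L3 avoid_obstacle: idle → wire stays (-1, 1)
L4 grasp: idle → wire stays (-1, 1)
L5 recharge: active, inhibitor → wire = none
L6 follow_wall: idle → wire stays none
actuator = none
position: (4, 0) + none = (4, 0)

4 0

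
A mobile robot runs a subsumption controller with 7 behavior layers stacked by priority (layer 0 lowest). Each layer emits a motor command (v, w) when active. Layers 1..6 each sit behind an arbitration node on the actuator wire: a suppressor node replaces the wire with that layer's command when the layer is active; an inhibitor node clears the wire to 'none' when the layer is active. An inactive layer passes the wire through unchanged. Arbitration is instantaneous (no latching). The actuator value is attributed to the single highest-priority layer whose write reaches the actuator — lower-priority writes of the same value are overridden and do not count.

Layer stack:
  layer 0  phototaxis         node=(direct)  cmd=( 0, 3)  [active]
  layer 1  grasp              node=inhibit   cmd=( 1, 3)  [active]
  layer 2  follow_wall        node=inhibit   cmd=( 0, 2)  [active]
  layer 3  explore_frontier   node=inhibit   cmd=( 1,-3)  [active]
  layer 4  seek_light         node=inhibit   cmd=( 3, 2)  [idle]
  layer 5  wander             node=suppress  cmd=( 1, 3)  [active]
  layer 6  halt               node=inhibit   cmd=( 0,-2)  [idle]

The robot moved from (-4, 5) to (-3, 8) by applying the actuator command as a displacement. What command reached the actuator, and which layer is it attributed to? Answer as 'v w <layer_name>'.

displacement = (-3, 8) − (-4, 5) = (1, 3)
layer 0 (phototaxis) active — direct: (0, 3)
layer 1 (grasp) active — inhibits: none
layer 2 (follow_wall) active — inhibits: none
layer 3 (explore_frontier) active — inhibits: none
layer 4 (seek_light) idle — unchanged: none
layer 5 (wander) active — suppresses: (1, 3)
layer 6 (halt) idle — unchanged: (1, 3)
→ actuator (1, 3) — from layer 5 (wander)

1 3 wander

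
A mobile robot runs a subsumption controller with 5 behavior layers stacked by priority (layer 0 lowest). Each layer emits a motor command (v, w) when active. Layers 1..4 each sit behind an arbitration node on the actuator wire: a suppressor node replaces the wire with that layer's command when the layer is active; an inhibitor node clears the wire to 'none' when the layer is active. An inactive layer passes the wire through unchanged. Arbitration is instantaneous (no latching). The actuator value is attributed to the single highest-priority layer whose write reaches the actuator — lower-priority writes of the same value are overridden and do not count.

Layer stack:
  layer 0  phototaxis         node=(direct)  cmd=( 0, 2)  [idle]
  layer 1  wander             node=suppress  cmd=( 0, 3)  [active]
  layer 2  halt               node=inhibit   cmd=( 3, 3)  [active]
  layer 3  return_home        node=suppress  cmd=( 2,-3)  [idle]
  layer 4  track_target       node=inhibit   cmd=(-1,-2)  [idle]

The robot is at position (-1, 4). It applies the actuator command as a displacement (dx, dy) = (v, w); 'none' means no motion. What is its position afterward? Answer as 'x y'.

-1 4

layer 0 (phototaxis) idle — none
layer 1 (wander) active — suppresses: (0, 3)
layer 2 (halt) active — inhibits: none
layer 3 (return_home) idle — unchanged: none
layer 4 (track_target) idle — unchanged: none
→ actuator none
position: (-1, 4) + none = (-1, 4)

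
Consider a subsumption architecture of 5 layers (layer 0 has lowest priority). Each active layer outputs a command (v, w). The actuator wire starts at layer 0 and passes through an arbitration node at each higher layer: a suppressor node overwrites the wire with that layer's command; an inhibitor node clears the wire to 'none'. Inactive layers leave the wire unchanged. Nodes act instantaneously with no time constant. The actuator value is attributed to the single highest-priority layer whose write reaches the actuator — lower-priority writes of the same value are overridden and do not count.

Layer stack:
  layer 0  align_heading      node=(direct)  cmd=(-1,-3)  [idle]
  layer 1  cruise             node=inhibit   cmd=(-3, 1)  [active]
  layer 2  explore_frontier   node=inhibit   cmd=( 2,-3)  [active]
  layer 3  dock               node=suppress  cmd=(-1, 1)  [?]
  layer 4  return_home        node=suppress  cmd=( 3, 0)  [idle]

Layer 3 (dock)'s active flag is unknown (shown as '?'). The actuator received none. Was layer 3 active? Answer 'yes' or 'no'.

no

If layer 3 is active=yes:
  actuator would be (-1, 1)
If layer 3 is active=no:
  actuator would be none
Observed none, so layer 3 was idle.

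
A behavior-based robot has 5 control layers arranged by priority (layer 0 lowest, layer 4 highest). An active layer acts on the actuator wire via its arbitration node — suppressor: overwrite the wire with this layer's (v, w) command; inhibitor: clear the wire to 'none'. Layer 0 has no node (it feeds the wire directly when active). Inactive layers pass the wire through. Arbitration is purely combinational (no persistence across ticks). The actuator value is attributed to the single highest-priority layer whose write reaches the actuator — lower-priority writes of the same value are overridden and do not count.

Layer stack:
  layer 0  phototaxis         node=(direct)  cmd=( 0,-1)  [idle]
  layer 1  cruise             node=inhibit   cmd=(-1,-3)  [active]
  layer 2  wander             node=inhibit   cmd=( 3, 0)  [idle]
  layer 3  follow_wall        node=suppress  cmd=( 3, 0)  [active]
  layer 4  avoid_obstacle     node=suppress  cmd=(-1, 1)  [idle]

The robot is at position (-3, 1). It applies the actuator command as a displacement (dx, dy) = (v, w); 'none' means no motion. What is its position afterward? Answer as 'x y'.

[0] phototaxis off; wire := none
[1] cruise on (inhibit); wire := none
[2] wander off; pass none
[3] follow_wall on (suppress); wire := (3, 0)
[4] avoid_obstacle off; pass (3, 0)
output (3, 0)
position: (-3, 1) + (3, 0) = (0, 1)

0 1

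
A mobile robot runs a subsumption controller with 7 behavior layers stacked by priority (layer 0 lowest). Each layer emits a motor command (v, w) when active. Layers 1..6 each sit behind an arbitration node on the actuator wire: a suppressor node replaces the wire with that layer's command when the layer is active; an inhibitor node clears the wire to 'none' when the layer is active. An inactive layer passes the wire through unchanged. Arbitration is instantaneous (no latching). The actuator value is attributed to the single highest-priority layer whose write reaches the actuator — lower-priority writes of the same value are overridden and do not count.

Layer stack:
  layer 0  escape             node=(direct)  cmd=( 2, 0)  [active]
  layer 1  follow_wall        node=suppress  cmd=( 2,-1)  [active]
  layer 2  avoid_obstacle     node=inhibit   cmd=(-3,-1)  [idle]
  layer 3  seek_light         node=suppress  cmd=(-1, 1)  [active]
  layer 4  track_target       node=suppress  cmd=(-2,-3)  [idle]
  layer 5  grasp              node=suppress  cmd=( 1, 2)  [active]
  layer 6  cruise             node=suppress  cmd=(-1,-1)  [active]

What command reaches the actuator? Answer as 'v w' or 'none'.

L0 escape: active, feeds wire = (2, 0)
L1 follow_wall: active, suppressor → wire = (2, -1)
L2 avoid_obstacle: idle → wire stays (2, -1)
L3 seek_light: active, suppressor → wire = (-1, 1)
L4 track_target: idle → wire stays (-1, 1)
L5 grasp: active, suppressor → wire = (1, 2)
L6 cruise: active, suppressor → wire = (-1, -1)
actuator = (-1, -1)

-1 -1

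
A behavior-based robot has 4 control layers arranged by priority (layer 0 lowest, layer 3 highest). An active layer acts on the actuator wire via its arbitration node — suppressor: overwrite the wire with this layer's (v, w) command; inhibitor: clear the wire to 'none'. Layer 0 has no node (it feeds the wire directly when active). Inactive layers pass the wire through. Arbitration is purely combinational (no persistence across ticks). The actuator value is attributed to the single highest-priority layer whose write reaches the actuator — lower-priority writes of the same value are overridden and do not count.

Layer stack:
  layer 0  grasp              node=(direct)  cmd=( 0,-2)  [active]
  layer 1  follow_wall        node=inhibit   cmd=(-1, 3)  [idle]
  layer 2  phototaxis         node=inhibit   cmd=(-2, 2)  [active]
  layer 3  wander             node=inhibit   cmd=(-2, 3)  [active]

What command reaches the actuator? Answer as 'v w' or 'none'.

none

L0 grasp: active, feeds wire = (0, -2)
L1 follow_wall: idle → wire stays (0, -2)
L2 phototaxis: active, inhibitor → wire = none
L3 wander: active, inhibitor → wire = none
actuator = none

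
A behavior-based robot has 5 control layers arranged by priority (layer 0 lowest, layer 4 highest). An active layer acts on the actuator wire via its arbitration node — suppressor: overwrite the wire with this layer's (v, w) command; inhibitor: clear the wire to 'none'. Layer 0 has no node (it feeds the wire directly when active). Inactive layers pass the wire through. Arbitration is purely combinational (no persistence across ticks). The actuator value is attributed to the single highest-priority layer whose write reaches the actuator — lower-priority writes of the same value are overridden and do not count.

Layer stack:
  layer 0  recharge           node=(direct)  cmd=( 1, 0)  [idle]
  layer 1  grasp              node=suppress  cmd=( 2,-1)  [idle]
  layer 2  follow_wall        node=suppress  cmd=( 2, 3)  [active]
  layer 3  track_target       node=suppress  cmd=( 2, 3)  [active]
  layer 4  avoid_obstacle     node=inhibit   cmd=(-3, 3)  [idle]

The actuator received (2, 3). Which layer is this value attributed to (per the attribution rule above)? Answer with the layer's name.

layer 0 (recharge) idle — none
layer 1 (grasp) idle — unchanged: none
layer 2 (follow_wall) active — suppresses: (2, 3)
layer 3 (track_target) active — suppresses: (2, 3)
layer 4 (avoid_obstacle) idle — unchanged: (2, 3)
→ actuator (2, 3)
last writer: layer 3 = track_target

track_target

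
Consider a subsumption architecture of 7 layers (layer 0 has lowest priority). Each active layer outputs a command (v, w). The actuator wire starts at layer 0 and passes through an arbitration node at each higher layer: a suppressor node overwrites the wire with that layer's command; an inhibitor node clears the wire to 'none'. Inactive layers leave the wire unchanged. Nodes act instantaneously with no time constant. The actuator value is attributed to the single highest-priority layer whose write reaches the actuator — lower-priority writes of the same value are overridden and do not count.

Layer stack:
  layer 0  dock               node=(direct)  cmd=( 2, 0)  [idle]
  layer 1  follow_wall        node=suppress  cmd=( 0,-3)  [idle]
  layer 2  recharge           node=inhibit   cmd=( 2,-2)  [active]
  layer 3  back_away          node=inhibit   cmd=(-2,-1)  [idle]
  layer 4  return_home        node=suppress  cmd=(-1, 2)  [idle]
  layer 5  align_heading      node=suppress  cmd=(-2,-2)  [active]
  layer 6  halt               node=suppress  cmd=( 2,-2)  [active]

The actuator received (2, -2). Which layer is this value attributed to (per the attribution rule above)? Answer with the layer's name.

L0 dock: idle → wire = none
L1 follow_wall: idle → wire stays none
L2 recharge: active, inhibitor → wire = none
L3 back_away: idle → wire stays none
L4 return_home: idle → wire stays none
L5 align_heading: active, suppressor → wire = (-2, -2)
L6 halt: active, suppressor → wire = (2, -2)
actuator = (2, -2)
last writer: layer 6 = halt

halt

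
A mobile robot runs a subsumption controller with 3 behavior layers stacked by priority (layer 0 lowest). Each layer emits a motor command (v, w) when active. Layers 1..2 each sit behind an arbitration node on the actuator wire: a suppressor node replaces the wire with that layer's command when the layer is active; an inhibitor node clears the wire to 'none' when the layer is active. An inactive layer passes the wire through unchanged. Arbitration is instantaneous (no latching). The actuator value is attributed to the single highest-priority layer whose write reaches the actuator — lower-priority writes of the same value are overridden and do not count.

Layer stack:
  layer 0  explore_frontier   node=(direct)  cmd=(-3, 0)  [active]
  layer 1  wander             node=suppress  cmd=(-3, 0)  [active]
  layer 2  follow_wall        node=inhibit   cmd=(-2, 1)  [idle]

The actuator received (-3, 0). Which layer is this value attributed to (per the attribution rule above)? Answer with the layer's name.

L0 explore_frontier: active, feeds wire = (-3, 0)
L1 wander: active, suppressor → wire = (-3, 0)
L2 follow_wall: idle → wire stays (-3, 0)
actuator = (-3, 0)
last writer: layer 1 = wander

wander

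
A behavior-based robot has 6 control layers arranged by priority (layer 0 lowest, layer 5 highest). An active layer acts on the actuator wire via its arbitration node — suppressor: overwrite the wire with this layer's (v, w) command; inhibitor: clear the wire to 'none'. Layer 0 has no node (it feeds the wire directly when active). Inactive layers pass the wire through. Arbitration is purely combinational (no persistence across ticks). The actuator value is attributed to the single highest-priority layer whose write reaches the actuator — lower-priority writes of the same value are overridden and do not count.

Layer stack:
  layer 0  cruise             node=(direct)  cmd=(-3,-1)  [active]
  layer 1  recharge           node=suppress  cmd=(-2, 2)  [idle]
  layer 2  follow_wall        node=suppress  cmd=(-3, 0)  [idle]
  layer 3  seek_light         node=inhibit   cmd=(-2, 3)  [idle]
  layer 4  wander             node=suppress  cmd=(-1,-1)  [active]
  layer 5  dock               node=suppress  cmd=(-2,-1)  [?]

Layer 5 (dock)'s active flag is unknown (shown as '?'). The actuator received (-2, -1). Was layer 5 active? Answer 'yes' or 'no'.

If layer 5 is active=yes:
  actuator would be (-2, -1)
If layer 5 is active=no:
  actuator would be (-1, -1)
Observed (-2, -1), so layer 5 was active.

yes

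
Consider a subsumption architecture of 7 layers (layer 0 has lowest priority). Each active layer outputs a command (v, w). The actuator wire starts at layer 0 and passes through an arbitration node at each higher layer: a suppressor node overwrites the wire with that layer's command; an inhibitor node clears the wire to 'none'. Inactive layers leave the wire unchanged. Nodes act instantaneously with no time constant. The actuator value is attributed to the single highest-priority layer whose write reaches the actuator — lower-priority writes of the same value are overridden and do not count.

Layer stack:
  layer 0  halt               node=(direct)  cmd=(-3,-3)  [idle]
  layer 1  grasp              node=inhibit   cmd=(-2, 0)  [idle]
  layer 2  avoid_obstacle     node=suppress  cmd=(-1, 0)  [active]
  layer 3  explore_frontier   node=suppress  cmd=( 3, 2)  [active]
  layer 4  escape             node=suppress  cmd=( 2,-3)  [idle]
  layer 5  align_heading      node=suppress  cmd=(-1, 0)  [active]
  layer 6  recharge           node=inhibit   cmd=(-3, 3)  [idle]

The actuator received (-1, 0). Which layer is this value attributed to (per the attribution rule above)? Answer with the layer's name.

[0] halt off; wire := none
[1] grasp off; pass none
[2] avoid_obstacle on (suppress); wire := (-1, 0)
[3] explore_frontier on (suppress); wire := (3, 2)
[4] escape off; pass (3, 2)
[5] align_heading on (suppress); wire := (-1, 0)
[6] recharge off; pass (-1, 0)
output (-1, 0)
last writer: layer 5 = align_heading

align_heading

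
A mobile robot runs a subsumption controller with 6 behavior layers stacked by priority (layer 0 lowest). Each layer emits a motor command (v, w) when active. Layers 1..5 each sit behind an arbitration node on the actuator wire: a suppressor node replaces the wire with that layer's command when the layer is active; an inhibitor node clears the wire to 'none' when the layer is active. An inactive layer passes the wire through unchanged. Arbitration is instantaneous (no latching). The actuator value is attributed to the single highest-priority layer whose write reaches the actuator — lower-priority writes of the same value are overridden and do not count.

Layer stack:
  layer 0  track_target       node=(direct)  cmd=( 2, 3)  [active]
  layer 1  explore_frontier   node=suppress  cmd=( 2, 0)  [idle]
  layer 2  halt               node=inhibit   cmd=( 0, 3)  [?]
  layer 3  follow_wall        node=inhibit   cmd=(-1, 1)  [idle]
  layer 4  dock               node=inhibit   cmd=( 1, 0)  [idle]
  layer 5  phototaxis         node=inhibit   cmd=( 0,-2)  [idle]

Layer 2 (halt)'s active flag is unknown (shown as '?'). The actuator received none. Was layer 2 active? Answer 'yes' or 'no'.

If layer 2 is active=yes:
  actuator would be none
If layer 2 is active=no:
  actuator would be (2, 3)
Observed none, so layer 2 was active.

yes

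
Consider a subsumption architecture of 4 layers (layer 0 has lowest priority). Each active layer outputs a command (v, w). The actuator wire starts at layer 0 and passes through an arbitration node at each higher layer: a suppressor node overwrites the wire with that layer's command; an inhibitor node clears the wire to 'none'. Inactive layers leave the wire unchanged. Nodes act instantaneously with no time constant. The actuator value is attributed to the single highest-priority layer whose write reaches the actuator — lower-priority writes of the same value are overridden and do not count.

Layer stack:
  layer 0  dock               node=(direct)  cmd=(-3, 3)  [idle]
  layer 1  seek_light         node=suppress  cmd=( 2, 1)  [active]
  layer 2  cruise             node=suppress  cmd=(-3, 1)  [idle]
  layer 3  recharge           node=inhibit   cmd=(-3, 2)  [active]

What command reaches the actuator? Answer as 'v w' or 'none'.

[0] dock off; wire := none
[1] seek_light on (suppress); wire := (2, 1)
[2] cruise off; pass (2, 1)
[3] recharge on (inhibit); wire := none
output none

none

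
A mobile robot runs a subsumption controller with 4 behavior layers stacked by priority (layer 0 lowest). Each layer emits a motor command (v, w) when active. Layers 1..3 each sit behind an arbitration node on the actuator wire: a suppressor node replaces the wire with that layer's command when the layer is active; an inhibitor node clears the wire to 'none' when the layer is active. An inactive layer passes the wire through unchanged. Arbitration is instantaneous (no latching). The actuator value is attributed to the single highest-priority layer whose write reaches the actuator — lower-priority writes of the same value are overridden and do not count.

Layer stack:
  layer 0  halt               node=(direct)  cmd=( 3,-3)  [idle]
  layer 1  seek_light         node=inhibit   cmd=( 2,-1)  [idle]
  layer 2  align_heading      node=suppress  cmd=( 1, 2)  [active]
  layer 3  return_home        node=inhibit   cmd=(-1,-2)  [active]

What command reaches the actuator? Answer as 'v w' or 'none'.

L0 halt: idle → wire = none
L1 seek_light: idle → wire stays none
L2 align_heading: active, suppressor → wire = (1, 2)
L3 return_home: active, inhibitor → wire = none
actuator = none

none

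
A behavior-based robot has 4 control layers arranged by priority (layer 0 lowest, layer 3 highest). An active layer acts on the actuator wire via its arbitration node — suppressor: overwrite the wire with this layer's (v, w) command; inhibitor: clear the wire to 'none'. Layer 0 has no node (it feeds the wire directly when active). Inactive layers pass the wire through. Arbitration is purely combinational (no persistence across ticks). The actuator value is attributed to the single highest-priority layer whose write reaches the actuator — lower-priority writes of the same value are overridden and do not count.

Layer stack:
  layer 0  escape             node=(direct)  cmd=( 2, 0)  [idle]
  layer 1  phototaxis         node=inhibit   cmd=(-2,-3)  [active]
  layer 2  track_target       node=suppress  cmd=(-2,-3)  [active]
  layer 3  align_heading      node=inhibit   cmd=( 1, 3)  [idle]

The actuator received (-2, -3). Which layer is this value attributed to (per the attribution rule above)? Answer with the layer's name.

track_target

L0 escape: idle → wire = none
L1 phototaxis: active, inhibitor → wire = none
L2 track_target: active, suppressor → wire = (-2, -3)
L3 align_heading: idle → wire stays (-2, -3)
actuator = (-2, -3)
last writer: layer 2 = track_target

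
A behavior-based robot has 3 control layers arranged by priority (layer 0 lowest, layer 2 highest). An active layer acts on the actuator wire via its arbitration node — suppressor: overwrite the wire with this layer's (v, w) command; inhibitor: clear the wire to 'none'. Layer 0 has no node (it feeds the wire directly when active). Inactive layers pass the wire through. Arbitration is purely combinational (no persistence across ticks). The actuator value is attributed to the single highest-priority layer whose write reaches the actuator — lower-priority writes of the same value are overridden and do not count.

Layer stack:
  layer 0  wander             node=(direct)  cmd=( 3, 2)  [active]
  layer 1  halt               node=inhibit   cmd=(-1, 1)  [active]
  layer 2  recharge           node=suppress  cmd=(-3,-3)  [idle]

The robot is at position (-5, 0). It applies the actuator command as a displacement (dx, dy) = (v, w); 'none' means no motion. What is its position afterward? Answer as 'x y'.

-5 0

L0 wander: active, feeds wire = (3, 2)
L1 halt: active, inhibitor → wire = none
L2 recharge: idle → wire stays none
actuator = none
position: (-5, 0) + none = (-5, 0)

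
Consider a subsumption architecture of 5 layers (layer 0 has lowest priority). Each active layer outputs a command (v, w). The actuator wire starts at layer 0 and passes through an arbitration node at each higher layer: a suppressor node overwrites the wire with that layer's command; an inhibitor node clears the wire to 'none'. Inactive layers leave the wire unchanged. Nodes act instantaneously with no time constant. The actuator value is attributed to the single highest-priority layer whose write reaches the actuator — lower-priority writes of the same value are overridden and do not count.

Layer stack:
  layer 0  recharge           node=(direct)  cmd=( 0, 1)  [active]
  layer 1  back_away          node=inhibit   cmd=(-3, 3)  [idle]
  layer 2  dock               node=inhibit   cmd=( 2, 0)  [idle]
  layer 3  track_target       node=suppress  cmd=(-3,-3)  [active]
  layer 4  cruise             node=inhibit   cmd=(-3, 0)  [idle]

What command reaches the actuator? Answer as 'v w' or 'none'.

L0 recharge: active, feeds wire = (0, 1)
L1 back_away: idle → wire stays (0, 1)
L2 dock: idle → wire stays (0, 1)
L3 track_target: active, suppressor → wire = (-3, -3)
L4 cruise: idle → wire stays (-3, -3)
actuator = (-3, -3)

-3 -3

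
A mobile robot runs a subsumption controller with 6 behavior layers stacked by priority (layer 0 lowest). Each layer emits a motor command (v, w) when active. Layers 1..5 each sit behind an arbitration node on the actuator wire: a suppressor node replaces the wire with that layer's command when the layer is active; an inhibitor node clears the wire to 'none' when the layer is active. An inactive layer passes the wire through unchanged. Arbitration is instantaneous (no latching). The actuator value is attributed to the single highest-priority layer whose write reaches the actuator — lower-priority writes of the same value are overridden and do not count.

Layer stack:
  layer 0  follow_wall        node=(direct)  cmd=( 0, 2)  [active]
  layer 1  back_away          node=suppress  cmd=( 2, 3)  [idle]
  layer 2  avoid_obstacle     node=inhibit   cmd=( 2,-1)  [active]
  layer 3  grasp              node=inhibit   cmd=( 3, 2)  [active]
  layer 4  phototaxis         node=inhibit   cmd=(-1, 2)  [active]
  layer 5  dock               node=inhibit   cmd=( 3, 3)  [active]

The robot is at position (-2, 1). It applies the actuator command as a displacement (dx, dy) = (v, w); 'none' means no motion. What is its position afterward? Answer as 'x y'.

[0] follow_wall on; wire := (0, 2)
[1] back_away off; pass (0, 2)
[2] avoid_obstacle on (inhibit); wire := none
[3] grasp on (inhibit); wire := none
[4] phototaxis on (inhibit); wire := none
[5] dock on (inhibit); wire := none
output none
position: (-2, 1) + none = (-2, 1)

-2 1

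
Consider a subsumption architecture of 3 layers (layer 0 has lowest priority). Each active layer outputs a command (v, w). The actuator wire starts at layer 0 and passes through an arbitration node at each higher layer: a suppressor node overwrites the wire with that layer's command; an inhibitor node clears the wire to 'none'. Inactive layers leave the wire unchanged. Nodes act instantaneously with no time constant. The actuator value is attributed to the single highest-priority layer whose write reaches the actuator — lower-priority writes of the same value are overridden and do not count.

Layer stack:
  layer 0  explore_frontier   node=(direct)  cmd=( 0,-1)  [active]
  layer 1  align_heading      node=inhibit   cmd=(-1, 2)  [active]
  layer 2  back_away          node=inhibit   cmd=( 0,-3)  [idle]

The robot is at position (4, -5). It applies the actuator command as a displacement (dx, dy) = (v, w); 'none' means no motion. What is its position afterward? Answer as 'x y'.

4 -5

L0 explore_frontier: active, feeds wire = (0, -1)
L1 align_heading: active, inhibitor → wire = none
L2 back_away: idle → wire stays none
actuator = none
position: (4, -5) + none = (4, -5)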